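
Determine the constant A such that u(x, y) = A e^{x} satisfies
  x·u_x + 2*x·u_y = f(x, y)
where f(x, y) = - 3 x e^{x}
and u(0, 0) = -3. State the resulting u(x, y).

Substitute the ansatz u = A e^{x} into the left-hand side.
Derivatives of the ansatz:
  u_x = A e^{x}
  u_y = 0
Term by term:
  x·u_x = A x e^{x}
  2*x·u_y = 0
So the left-hand side equals
  A x e^{x}
This must equal f(x, y) = - 3 x e^{x} identically.
Matching coefficients of the independent functions:
  [x e^{x}]:  A = -3
Solving: A = -3.
Check against the point condition:
  u(0, 0) = -3  ⟹  A = -3  ✓
Hence u(x, y) = - 3 e^{x}.

Answer: u(x, y) = - 3 e^{x}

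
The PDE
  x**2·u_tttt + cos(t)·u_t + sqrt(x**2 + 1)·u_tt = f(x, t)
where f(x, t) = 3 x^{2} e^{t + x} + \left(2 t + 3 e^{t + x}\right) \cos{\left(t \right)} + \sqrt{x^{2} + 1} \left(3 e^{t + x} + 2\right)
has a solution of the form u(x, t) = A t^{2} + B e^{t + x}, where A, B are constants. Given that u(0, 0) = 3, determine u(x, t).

Answer: u(x, t) = t^{2} + 3 e^{t + x}

Derivation:
Substitute the ansatz u = A t^{2} + B e^{t + x} into the left-hand side.
Derivatives of the ansatz:
  u_tttt = B e^{t} e^{x}
  u_t = 2 A t + B e^{t} e^{x}
  u_tt = 2 A + B e^{t} e^{x}
Term by term:
  x**2·u_tttt = B x^{2} e^{t} e^{x}
  cos(t)·u_t = 2 A t \cos{\left(t \right)} + B e^{t} e^{x} \cos{\left(t \right)}
  sqrt(x**2 + 1)·u_tt = 2 A \sqrt{x^{2} + 1} + B \sqrt{x^{2} + 1} e^{t} e^{x}
So the left-hand side equals
  2 A t \cos{\left(t \right)} + 2 A \sqrt{x^{2} + 1} + B x^{2} e^{t} e^{x} + B \sqrt{x^{2} + 1} e^{t} e^{x} + B e^{t} e^{x} \cos{\left(t \right)}
This must equal f(x, t) identically; expanded, f = 2 t \cos{\left(t \right)} + 3 x^{2} e^{t} e^{x} + 3 \sqrt{x^{2} + 1} e^{t} e^{x} + 2 \sqrt{x^{2} + 1} + 3 e^{t} e^{x} \cos{\left(t \right)}.
Matching coefficients of the independent functions:
  [t \cos{\left(t \right)}, \sqrt{x^{2} + 1}]:  2 A = 2
  [x^{2} e^{t} e^{x}, \sqrt{x^{2} + 1} e^{t} e^{x}, e^{t} e^{x} \cos{\left(t \right)}]:  B = 3
Solving: A = 1, B = 3.
Check against the point condition:
  u(0, 0) = 3  ⟹  B = 3  ✓
Hence u(x, t) = t^{2} + 3 e^{t + x}.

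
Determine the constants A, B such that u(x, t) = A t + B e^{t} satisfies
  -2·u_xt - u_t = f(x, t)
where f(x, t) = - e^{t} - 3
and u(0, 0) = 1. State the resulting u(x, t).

Answer: u(x, t) = 3 t + e^{t}

Derivation:
Substitute the ansatz u = A t + B e^{t} into the left-hand side.
Derivatives of the ansatz:
  u_xt = 0
  u_t = A + B e^{t}
Term by term:
  -2·u_xt = 0
  -u_t = - A - B e^{t}
So the left-hand side equals
  - A - B e^{t}
This must equal f(x, t) = - e^{t} - 3 identically.
Matching coefficients of the independent functions:
  [constant term]:  - A = -3
  [e^{t}]:  - B = -1
Solving: A = 3, B = 1.
Check against the point condition:
  u(0, 0) = 1  ⟹  B = 1  ✓
Hence u(x, t) = 3 t + e^{t}.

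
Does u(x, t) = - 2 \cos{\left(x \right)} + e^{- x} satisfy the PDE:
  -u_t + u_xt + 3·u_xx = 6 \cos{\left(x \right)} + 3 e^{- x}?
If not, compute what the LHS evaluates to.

Evaluate each term of the left-hand side for u = - 2 \cos{\left(x \right)} + e^{- x}.
Derivatives:
  u_t = 0
  u_xt = 0
  u_xx = 2 \cos{\left(x \right)} + e^{- x}
Terms:
  -u_t = 0
  u_xt = 0
  3·u_xx = 6 \cos{\left(x \right)} + 3 e^{- x}
Sum: LHS = 6 \cos{\left(x \right)} + 3 e^{- x}
This is exactly the given right-hand side, so u is a solution.

Answer: Yes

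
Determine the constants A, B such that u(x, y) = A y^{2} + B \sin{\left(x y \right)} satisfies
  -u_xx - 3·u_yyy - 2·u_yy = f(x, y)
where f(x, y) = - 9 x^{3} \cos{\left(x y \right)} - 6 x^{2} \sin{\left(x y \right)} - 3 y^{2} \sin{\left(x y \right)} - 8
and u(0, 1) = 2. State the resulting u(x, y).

Substitute the ansatz u = A y^{2} + B \sin{\left(x y \right)} into the left-hand side.
Derivatives of the ansatz:
  u_xx = - B y^{2} \sin{\left(x y \right)}
  u_yyy = - B x^{3} \cos{\left(x y \right)}
  u_yy = 2 A - B x^{2} \sin{\left(x y \right)}
Term by term:
  -u_xx = B y^{2} \sin{\left(x y \right)}
  -3·u_yyy = 3 B x^{3} \cos{\left(x y \right)}
  -2·u_yy = - 4 A + 2 B x^{2} \sin{\left(x y \right)}
So the left-hand side equals
  - 4 A + 3 B x^{3} \cos{\left(x y \right)} + 2 B x^{2} \sin{\left(x y \right)} + B y^{2} \sin{\left(x y \right)}
This must equal f(x, y) = - 9 x^{3} \cos{\left(x y \right)} - 6 x^{2} \sin{\left(x y \right)} - 3 y^{2} \sin{\left(x y \right)} - 8 identically.
Matching coefficients of the independent functions:
  [constant term]:  - 4 A = -8
  [x^{2} \sin{\left(x y \right)}]:  2 B = -6
  [x^{3} \cos{\left(x y \right)}]:  3 B = -9
  [y^{2} \sin{\left(x y \right)}]:  B = -3
Solving: A = 2, B = -3.
Check against the point condition:
  u(0, 1) = 2  ⟹  A = 2  ✓
Hence u(x, y) = 2 y^{2} - 3 \sin{\left(x y \right)}.

Answer: u(x, y) = 2 y^{2} - 3 \sin{\left(x y \right)}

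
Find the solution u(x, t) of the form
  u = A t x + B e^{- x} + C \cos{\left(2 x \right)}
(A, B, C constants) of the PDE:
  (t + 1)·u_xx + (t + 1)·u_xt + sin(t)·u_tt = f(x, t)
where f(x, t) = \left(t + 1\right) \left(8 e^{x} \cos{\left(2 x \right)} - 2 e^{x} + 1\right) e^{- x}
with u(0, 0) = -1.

Substitute the ansatz u = A t x + B e^{- x} + C \cos{\left(2 x \right)} into the left-hand side.
Derivatives of the ansatz:
  u_xx = B e^{- x} - 4 C \cos{\left(2 x \right)}
  u_xt = A
  u_tt = 0
Term by term:
  (t + 1)·u_xx = B t e^{- x} + B e^{- x} - 4 C t \cos{\left(2 x \right)} - 4 C \cos{\left(2 x \right)}
  (t + 1)·u_xt = A t + A
  sin(t)·u_tt = 0
So the left-hand side equals
  A t + A + B t e^{- x} + B e^{- x} - 4 C t \cos{\left(2 x \right)} - 4 C \cos{\left(2 x \right)}
This must equal f(x, t) identically; expanded, f = 8 t \cos{\left(2 x \right)} - 2 t + t e^{- x} + 8 \cos{\left(2 x \right)} - 2 + e^{- x}.
Matching coefficients of the independent functions:
  [constant term, t]:  A = -2
  [t e^{- x}, e^{- x}]:  B = 1
  [t \cos{\left(2 x \right)}, \cos{\left(2 x \right)}]:  - 4 C = 8
Solving: A = -2, B = 1, C = -2.
Check against the point condition:
  u(0, 0) = -1  ⟹  B + C = -1  ✓
Hence u(x, t) = - 2 t x - 2 \cos{\left(2 x \right)} + e^{- x}.

Answer: u(x, t) = - 2 t x - 2 \cos{\left(2 x \right)} + e^{- x}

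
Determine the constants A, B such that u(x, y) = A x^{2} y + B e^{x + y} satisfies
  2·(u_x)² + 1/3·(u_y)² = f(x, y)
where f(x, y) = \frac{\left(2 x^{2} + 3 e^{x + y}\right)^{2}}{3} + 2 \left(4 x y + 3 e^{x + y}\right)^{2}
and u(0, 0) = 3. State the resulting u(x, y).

Answer: u(x, y) = 2 x^{2} y + 3 e^{x + y}

Derivation:
Substitute the ansatz u = A x^{2} y + B e^{x + y} into the left-hand side.
Derivatives of the ansatz:
  u_x = 2 A x y + B e^{x} e^{y}
  u_y = A x^{2} + B e^{x} e^{y}
Term by term:
  2·(u_x)² = 8 A^{2} x^{2} y^{2} + 8 A B x y e^{x} e^{y} + 2 B^{2} e^{2 x} e^{2 y}
  1/3·(u_y)² = \frac{A^{2} x^{4}}{3} + \frac{2 A B x^{2} e^{x} e^{y}}{3} + \frac{B^{2} e^{2 x} e^{2 y}}{3}
So the left-hand side equals
  \frac{A^{2} x^{4}}{3} + 8 A^{2} x^{2} y^{2} + \frac{2 A B x^{2} e^{x} e^{y}}{3} + 8 A B x y e^{x} e^{y} + \frac{7 B^{2} e^{2 x} e^{2 y}}{3}
This must equal f(x, y) identically; expanded, f = \frac{4 x^{4}}{3} + 32 x^{2} y^{2} + 4 x^{2} e^{x} e^{y} + 48 x y e^{x} e^{y} + 21 e^{2 x} e^{2 y}.
Matching coefficients of the independent functions:
  [x^{4}]:  \frac{A^{2}}{3} = \frac{4}{3}
  [x^{2} y^{2}]:  8 A^{2} = 32
  [e^{2 x} e^{2 y}]:  \frac{7 B^{2}}{3} = 21
  [x^{2} e^{x} e^{y}]:  \frac{2 A B}{3} = 4
  [x y e^{x} e^{y}]:  8 A B = 48
These equations allow (A, B) = (-2, -3) or (2, 3).
Impose the point condition(s):
  u(0, 0) = 3  ⟹  B = 3
Only A = 2, B = 3 satisfies everything.
Hence u(x, y) = 2 x^{2} y + 3 e^{x + y}.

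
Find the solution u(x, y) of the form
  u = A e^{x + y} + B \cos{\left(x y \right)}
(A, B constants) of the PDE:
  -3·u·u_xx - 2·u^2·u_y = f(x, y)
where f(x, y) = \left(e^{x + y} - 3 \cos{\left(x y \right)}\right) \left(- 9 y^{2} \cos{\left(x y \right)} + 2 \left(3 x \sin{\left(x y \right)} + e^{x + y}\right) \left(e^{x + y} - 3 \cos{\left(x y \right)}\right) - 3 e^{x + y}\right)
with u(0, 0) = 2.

Answer: u(x, y) = - e^{x + y} + 3 \cos{\left(x y \right)}

Derivation:
Substitute the ansatz u = A e^{x + y} + B \cos{\left(x y \right)} into the left-hand side.
Derivatives of the ansatz:
  u_xx = A e^{x} e^{y} - B y^{2} \cos{\left(x y \right)}
  u_y = A e^{x} e^{y} - B x \sin{\left(x y \right)}
Term by term:
  -3·u·u_xx = - 3 A^{2} e^{2 x} e^{2 y} + 3 A B y^{2} e^{x} e^{y} \cos{\left(x y \right)} - 3 A B e^{x} e^{y} \cos{\left(x y \right)} + 3 B^{2} y^{2} \cos^{2}{\left(x y \right)}
  -2·u^2·u_y = - 2 A^{3} e^{3 x} e^{3 y} + 2 A^{2} B x e^{2 x} e^{2 y} \sin{\left(x y \right)} - 4 A^{2} B e^{2 x} e^{2 y} \cos{\left(x y \right)} + 4 A B^{2} x e^{x} e^{y} \sin{\left(x y \right)} \cos{\left(x y \right)} - 2 A B^{2} e^{x} e^{y} \cos^{2}{\left(x y \right)} + 2 B^{3} x \sin{\left(x y \right)} \cos^{2}{\left(x y \right)}
So the left-hand side equals
  - 2 A^{3} e^{3 x} e^{3 y} + 2 A^{2} B x e^{2 x} e^{2 y} \sin{\left(x y \right)} - 4 A^{2} B e^{2 x} e^{2 y} \cos{\left(x y \right)} - 3 A^{2} e^{2 x} e^{2 y} + 4 A B^{2} x e^{x} e^{y} \sin{\left(x y \right)} \cos{\left(x y \right)} - 2 A B^{2} e^{x} e^{y} \cos^{2}{\left(x y \right)} + 3 A B y^{2} e^{x} e^{y} \cos{\left(x y \right)} - 3 A B e^{x} e^{y} \cos{\left(x y \right)} + 2 B^{3} x \sin{\left(x y \right)} \cos^{2}{\left(x y \right)} + 3 B^{2} y^{2} \cos^{2}{\left(x y \right)}
This must equal f(x, y) identically; expanded, f = 6 x e^{2 x} e^{2 y} \sin{\left(x y \right)} - 36 x e^{x} e^{y} \sin{\left(x y \right)} \cos{\left(x y \right)} + 54 x \sin{\left(x y \right)} \cos^{2}{\left(x y \right)} - 9 y^{2} e^{x} e^{y} \cos{\left(x y \right)} + 27 y^{2} \cos^{2}{\left(x y \right)} + 2 e^{3 x} e^{3 y} - 12 e^{2 x} e^{2 y} \cos{\left(x y \right)} - 3 e^{2 x} e^{2 y} + 18 e^{x} e^{y} \cos^{2}{\left(x y \right)} + 9 e^{x} e^{y} \cos{\left(x y \right)}.
Matching coefficients of the independent functions:
  [y^{2} \cos^{2}{\left(x y \right)}]:  3 B^{2} = 27
  [e^{2 x} e^{2 y}]:  - 3 A^{2} = -3
  [e^{3 x} e^{3 y}]:  - 2 A^{3} = 2
  [x \sin{\left(x y \right)} \cos^{2}{\left(x y \right)}]:  2 B^{3} = 54
  [e^{x} e^{y} \cos{\left(x y \right)}]:  - 3 A B = 9
  [e^{x} e^{y} \cos^{2}{\left(x y \right)}]:  - 2 A B^{2} = 18
  [e^{2 x} e^{2 y} \cos{\left(x y \right)}]:  - 4 A^{2} B = -12
  [x e^{2 x} e^{2 y} \sin{\left(x y \right)}]:  2 A^{2} B = 6
  [y^{2} e^{x} e^{y} \cos{\left(x y \right)}]:  3 A B = -9
  [x e^{x} e^{y} \sin{\left(x y \right)} \cos{\left(x y \right)}]:  4 A B^{2} = -36
Solving: A = -1, B = 3.
Check against the point condition:
  u(0, 0) = 2  ⟹  A + B = 2  ✓
Hence u(x, y) = - e^{x + y} + 3 \cos{\left(x y \right)}.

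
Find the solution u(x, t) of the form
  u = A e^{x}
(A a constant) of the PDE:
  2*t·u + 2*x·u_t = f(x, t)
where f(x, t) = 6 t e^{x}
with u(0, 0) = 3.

Substitute the ansatz u = A e^{x} into the left-hand side.
Derivatives of the ansatz:
  u_t = 0
Term by term:
  2*t·u = 2 A t e^{x}
  2*x·u_t = 0
So the left-hand side equals
  2 A t e^{x}
This must equal f(x, t) = 6 t e^{x} identically.
Matching coefficients of the independent functions:
  [t e^{x}]:  2 A = 6
Solving: A = 3.
Check against the point condition:
  u(0, 0) = 3  ⟹  A = 3  ✓
Hence u(x, t) = 3 e^{x}.

Answer: u(x, t) = 3 e^{x}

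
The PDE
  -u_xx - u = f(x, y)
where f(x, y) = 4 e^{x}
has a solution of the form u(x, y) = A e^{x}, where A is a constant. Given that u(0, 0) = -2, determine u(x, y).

Answer: u(x, y) = - 2 e^{x}

Derivation:
Substitute the ansatz u = A e^{x} into the left-hand side.
Derivatives of the ansatz:
  u_xx = A e^{x}
Term by term:
  -u_xx = - A e^{x}
  -u = - A e^{x}
So the left-hand side equals
  - 2 A e^{x}
This must equal f(x, y) = 4 e^{x} identically.
Matching coefficients of the independent functions:
  [e^{x}]:  - 2 A = 4
Solving: A = -2.
Check against the point condition:
  u(0, 0) = -2  ⟹  A = -2  ✓
Hence u(x, y) = - 2 e^{x}.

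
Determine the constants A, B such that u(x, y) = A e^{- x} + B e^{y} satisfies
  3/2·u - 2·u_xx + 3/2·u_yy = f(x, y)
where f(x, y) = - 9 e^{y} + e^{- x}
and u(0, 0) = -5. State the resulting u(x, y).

Substitute the ansatz u = A e^{- x} + B e^{y} into the left-hand side.
Derivatives of the ansatz:
  u_xx = A e^{- x}
  u_yy = B e^{y}
Term by term:
  3/2·u = \frac{3 A e^{- x}}{2} + \frac{3 B e^{y}}{2}
  -2·u_xx = - 2 A e^{- x}
  3/2·u_yy = \frac{3 B e^{y}}{2}
So the left-hand side equals
  - \frac{A e^{- x}}{2} + 3 B e^{y}
This must equal f(x, y) = - 9 e^{y} + e^{- x} identically.
Matching coefficients of the independent functions:
  [e^{- x}]:  - \frac{A}{2} = 1
  [e^{y}]:  3 B = -9
Solving: A = -2, B = -3.
Check against the point condition:
  u(0, 0) = -5  ⟹  A + B = -5  ✓
Hence u(x, y) = - 3 e^{y} - 2 e^{- x}.

Answer: u(x, y) = - 3 e^{y} - 2 e^{- x}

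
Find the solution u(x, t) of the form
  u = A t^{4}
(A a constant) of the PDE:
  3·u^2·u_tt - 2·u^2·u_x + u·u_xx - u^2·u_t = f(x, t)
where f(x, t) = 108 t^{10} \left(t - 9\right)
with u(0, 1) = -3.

Substitute the ansatz u = A t^{4} into the left-hand side.
Derivatives of the ansatz:
  u_tt = 12 A t^{2}
  u_x = 0
  u_xx = 0
  u_t = 4 A t^{3}
Term by term:
  3·u^2·u_tt = 36 A^{3} t^{10}
  -2·u^2·u_x = 0
  u·u_xx = 0
  -u^2·u_t = - 4 A^{3} t^{11}
So the left-hand side equals
  - 4 A^{3} t^{11} + 36 A^{3} t^{10}
This must equal f(x, t) identically; expanded, f = 108 t^{11} - 972 t^{10}.
Matching coefficients of the independent functions:
  [t^{10}]:  36 A^{3} = -972
  [t^{11}]:  - 4 A^{3} = 108
Solving: A = -3.
Check against the point condition:
  u(0, 1) = -3  ⟹  A = -3  ✓
Hence u(x, t) = - 3 t^{4}.

Answer: u(x, t) = - 3 t^{4}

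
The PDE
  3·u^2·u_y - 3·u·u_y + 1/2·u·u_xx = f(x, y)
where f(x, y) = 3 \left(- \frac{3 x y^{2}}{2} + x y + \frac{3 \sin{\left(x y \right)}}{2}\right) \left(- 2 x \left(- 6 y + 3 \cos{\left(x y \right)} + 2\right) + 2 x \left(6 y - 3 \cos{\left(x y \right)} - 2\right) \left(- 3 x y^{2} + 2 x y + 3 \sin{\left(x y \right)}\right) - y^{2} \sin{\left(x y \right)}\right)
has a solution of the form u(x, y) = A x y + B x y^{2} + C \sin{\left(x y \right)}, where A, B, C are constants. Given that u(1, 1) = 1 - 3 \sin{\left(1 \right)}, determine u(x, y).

Answer: u(x, y) = 3 x y^{2} - 2 x y - 3 \sin{\left(x y \right)}

Derivation:
Substitute the ansatz u = A x y + B x y^{2} + C \sin{\left(x y \right)} into the left-hand side.
Derivatives of the ansatz:
  u_y = A x + 2 B x y + C x \cos{\left(x y \right)}
  u_xx = - C y^{2} \sin{\left(x y \right)}
Term by term:
  3·u^2·u_y = 3 A^{3} x^{3} y^{2} + 12 A^{2} B x^{3} y^{3} + 3 A^{2} C x^{3} y^{2} \cos{\left(x y \right)} + 6 A^{2} C x^{2} y \sin{\left(x y \right)} + 15 A B^{2} x^{3} y^{4} + 6 A B C x^{3} y^{3} \cos{\left(x y \right)} + 18 A B C x^{2} y^{2} \sin{\left(x y \right)} + 6 A C^{2} x^{2} y \sin{\left(x y \right)} \cos{\left(x y \right)} + 3 A C^{2} x \sin^{2}{\left(x y \right)} + 6 B^{3} x^{3} y^{5} + 3 B^{2} C x^{3} y^{4} \cos{\left(x y \right)} + 12 B^{2} C x^{2} y^{3} \sin{\left(x y \right)} + 6 B C^{2} x^{2} y^{2} \sin{\left(x y \right)} \cos{\left(x y \right)} + 6 B C^{2} x y \sin^{2}{\left(x y \right)} + 3 C^{3} x \sin^{2}{\left(x y \right)} \cos{\left(x y \right)}
  -3·u·u_y = - 3 A^{2} x^{2} y - 9 A B x^{2} y^{2} - 3 A C x^{2} y \cos{\left(x y \right)} - 3 A C x \sin{\left(x y \right)} - 6 B^{2} x^{2} y^{3} - 3 B C x^{2} y^{2} \cos{\left(x y \right)} - 6 B C x y \sin{\left(x y \right)} - 3 C^{2} x \sin{\left(x y \right)} \cos{\left(x y \right)}
  1/2·u·u_xx = - \frac{A C x y^{3} \sin{\left(x y \right)}}{2} - \frac{B C x y^{4} \sin{\left(x y \right)}}{2} - \frac{C^{2} y^{2} \sin^{2}{\left(x y \right)}}{2}
Sum these and collect like terms in the independent variables.
This must equal f(x, y) identically; expanded, f = 162 x^{3} y^{5} - 81 x^{3} y^{4} \cos{\left(x y \right)} - 270 x^{3} y^{4} + 108 x^{3} y^{3} \cos{\left(x y \right)} + 144 x^{3} y^{3} - 36 x^{3} y^{2} \cos{\left(x y \right)} - 24 x^{3} y^{2} - 324 x^{2} y^{3} \sin{\left(x y \right)} - 54 x^{2} y^{3} + 162 x^{2} y^{2} \sin{\left(x y \right)} \cos{\left(x y \right)} + 324 x^{2} y^{2} \sin{\left(x y \right)} + 27 x^{2} y^{2} \cos{\left(x y \right)} + 54 x^{2} y^{2} - 108 x^{2} y \sin{\left(x y \right)} \cos{\left(x y \right)} - 72 x^{2} y \sin{\left(x y \right)} - 18 x^{2} y \cos{\left(x y \right)} - 12 x^{2} y + \frac{9 x y^{4} \sin{\left(x y \right)}}{2} - 3 x y^{3} \sin{\left(x y \right)} + 162 x y \sin^{2}{\left(x y \right)} + 54 x y \sin{\left(x y \right)} - 81 x \sin^{2}{\left(x y \right)} \cos{\left(x y \right)} - 54 x \sin^{2}{\left(x y \right)} - 27 x \sin{\left(x y \right)} \cos{\left(x y \right)} - 18 x \sin{\left(x y \right)} - \frac{9 y^{2} \sin^{2}{\left(x y \right)}}{2}.
Matching coefficients of the independent functions:
(each divided by its leading coefficient; functions giving the same equation are listed together)
  [x \sin{\left(x y \right)}, x y^{3} \sin{\left(x y \right)}, x^{2} y \cos{\left(x y \right)}]:  A C - 6 = 0
  [x \sin^{2}{\left(x y \right)}, x^{2} y \sin{\left(x y \right)} \cos{\left(x y \right)}]:  A C^{2} + 18 = 0
  [x^{2} y]:  A^{2} - 4 = 0
  [x^{2} y^{2}]:  A B + 6 = 0
  [x^{2} y^{3}]:  B^{2} - 9 = 0
  [x^{3} y^{2}]:  A^{3} + 8 = 0
  [x^{3} y^{3}]:  A^{2} B - 12 = 0
  [x^{3} y^{4}]:  A B^{2} + 18 = 0
  [x^{3} y^{5}]:  B^{3} - 27 = 0
  [y^{2} \sin^{2}{\left(x y \right)}, x \sin{\left(x y \right)} \cos{\left(x y \right)}]:  C^{2} - 9 = 0
  [x y \sin{\left(x y \right)}, x y^{4} \sin{\left(x y \right)}, x^{2} y^{2} \cos{\left(x y \right)}]:  B C + 9 = 0
  [x y \sin^{2}{\left(x y \right)}, x^{2} y^{2} \sin{\left(x y \right)} \cos{\left(x y \right)}]:  B C^{2} - 27 = 0
  [x \sin^{2}{\left(x y \right)} \cos{\left(x y \right)}]:  C^{3} + 27 = 0
  [x^{2} y \sin{\left(x y \right)}, x^{3} y^{2} \cos{\left(x y \right)}]:  A^{2} C + 12 = 0
  [x^{2} y^{2} \sin{\left(x y \right)}, x^{3} y^{3} \cos{\left(x y \right)}]:  A B C - 18 = 0
  [x^{2} y^{3} \sin{\left(x y \right)}, x^{3} y^{4} \cos{\left(x y \right)}]:  B^{2} C + 27 = 0
Solving: A = -2, B = 3, C = -3.
Check against the point condition:
  u(1, 1) = 1 - 3 \sin{\left(1 \right)}  ⟹  A + B + C \sin{\left(1 \right)} = 1 - 3 \sin{\left(1 \right)}  ✓
Hence u(x, y) = 3 x y^{2} - 2 x y - 3 \sin{\left(x y \right)}.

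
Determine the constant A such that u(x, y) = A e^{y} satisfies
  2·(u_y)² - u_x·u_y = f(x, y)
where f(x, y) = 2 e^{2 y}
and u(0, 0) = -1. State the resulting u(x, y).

Answer: u(x, y) = - e^{y}

Derivation:
Substitute the ansatz u = A e^{y} into the left-hand side.
Derivatives of the ansatz:
  u_y = A e^{y}
  u_x = 0
Term by term:
  2·(u_y)² = 2 A^{2} e^{2 y}
  -u_x·u_y = 0
So the left-hand side equals
  2 A^{2} e^{2 y}
This must equal f(x, y) = 2 e^{2 y} identically.
Matching coefficients of the independent functions:
  [e^{2 y}]:  2 A^{2} = 2
These equations allow (A) = (-1) or (1).
Impose the point condition(s):
  u(0, 0) = -1  ⟹  A = -1
Only A = -1 satisfies everything.
Hence u(x, y) = - e^{y}.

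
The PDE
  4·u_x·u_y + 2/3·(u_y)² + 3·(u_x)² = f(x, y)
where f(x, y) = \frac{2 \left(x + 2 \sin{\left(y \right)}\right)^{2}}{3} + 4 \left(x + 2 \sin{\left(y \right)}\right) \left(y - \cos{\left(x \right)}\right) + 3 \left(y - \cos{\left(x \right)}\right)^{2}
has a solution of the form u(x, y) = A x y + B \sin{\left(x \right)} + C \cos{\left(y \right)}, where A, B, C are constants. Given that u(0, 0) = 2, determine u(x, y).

Substitute the ansatz u = A x y + B \sin{\left(x \right)} + C \cos{\left(y \right)} into the left-hand side.
Derivatives of the ansatz:
  u_x = A y + B \cos{\left(x \right)}
  u_y = A x - C \sin{\left(y \right)}
Term by term:
  4·u_x·u_y = 4 A^{2} x y + 4 A B x \cos{\left(x \right)} - 4 A C y \sin{\left(y \right)} - 4 B C \sin{\left(y \right)} \cos{\left(x \right)}
  2/3·(u_y)² = \frac{2 A^{2} x^{2}}{3} - \frac{4 A C x \sin{\left(y \right)}}{3} + \frac{2 C^{2} \sin^{2}{\left(y \right)}}{3}
  3·(u_x)² = 3 A^{2} y^{2} + 6 A B y \cos{\left(x \right)} + 3 B^{2} \cos^{2}{\left(x \right)}
So the left-hand side equals
  \frac{2 A^{2} x^{2}}{3} + 4 A^{2} x y + 3 A^{2} y^{2} + 4 A B x \cos{\left(x \right)} + 6 A B y \cos{\left(x \right)} - \frac{4 A C x \sin{\left(y \right)}}{3} - 4 A C y \sin{\left(y \right)} + 3 B^{2} \cos^{2}{\left(x \right)} - 4 B C \sin{\left(y \right)} \cos{\left(x \right)} + \frac{2 C^{2} \sin^{2}{\left(y \right)}}{3}
This must equal f(x, y) identically; expanded, f = \frac{2 x^{2}}{3} + 4 x y + \frac{8 x \sin{\left(y \right)}}{3} - 4 x \cos{\left(x \right)} + 3 y^{2} + 8 y \sin{\left(y \right)} - 6 y \cos{\left(x \right)} + \frac{8 \sin^{2}{\left(y \right)}}{3} - 8 \sin{\left(y \right)} \cos{\left(x \right)} + 3 \cos^{2}{\left(x \right)}.
Matching coefficients of the independent functions:
  [x^{2}]:  \frac{2 A^{2}}{3} = \frac{2}{3}
  [y^{2}]:  3 A^{2} = 3
  [x y]:  4 A^{2} = 4
  [x \sin{\left(y \right)}]:  - \frac{4 A C}{3} = \frac{8}{3}
  [x \cos{\left(x \right)}]:  4 A B = -4
  [y \sin{\left(y \right)}]:  - 4 A C = 8
  [y \cos{\left(x \right)}]:  6 A B = -6
  [\sin{\left(y \right)} \cos{\left(x \right)}]:  - 4 B C = -8
  [\sin^{2}{\left(y \right)}]:  \frac{2 C^{2}}{3} = \frac{8}{3}
  [\cos^{2}{\left(x \right)}]:  3 B^{2} = 3
These equations allow (A, B, C) = (-1, 1, 2) or (1, -1, -2).
Impose the point condition(s):
  u(0, 0) = 2  ⟹  C = 2
Only A = -1, B = 1, C = 2 satisfies everything.
Hence u(x, y) = - x y + \sin{\left(x \right)} + 2 \cos{\left(y \right)}.

Answer: u(x, y) = - x y + \sin{\left(x \right)} + 2 \cos{\left(y \right)}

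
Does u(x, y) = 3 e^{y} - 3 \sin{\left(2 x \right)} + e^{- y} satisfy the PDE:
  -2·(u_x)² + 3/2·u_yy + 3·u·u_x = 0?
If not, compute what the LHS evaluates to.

Answer: No, the LHS evaluates to \frac{3 \left(- 12 \left(3 \left(e^{y} - \sin{\left(2 x \right)}\right) e^{y} + 1\right) \cos{\left(2 x \right)} + 3 \left(e^{y} - 16 \cos^{2}{\left(2 x \right)}\right) e^{y} + 1\right) e^{- y}}{2}

Derivation:
Evaluate each term of the left-hand side for u = 3 e^{y} - 3 \sin{\left(2 x \right)} + e^{- y}.
Derivatives:
  u_x = - 6 \cos{\left(2 x \right)}
  u_yy = 3 e^{y} + e^{- y}
Terms:
  -2·(u_x)² = - 72 \cos^{2}{\left(2 x \right)}
  3/2·u_yy = \frac{3 \left(3 e^{2 y} + 1\right) e^{- y}}{2}
  3·u·u_x = - 18 \left(3 \left(e^{y} - \sin{\left(2 x \right)}\right) e^{y} + 1\right) e^{- y} \cos{\left(2 x \right)}
Sum: LHS = \frac{3 \left(- 12 \left(3 \left(e^{y} - \sin{\left(2 x \right)}\right) e^{y} + 1\right) \cos{\left(2 x \right)} + 3 \left(e^{y} - 16 \cos^{2}{\left(2 x \right)}\right) e^{y} + 1\right) e^{- y}}{2}
Given right-hand side: 0. Difference LHS − RHS = \frac{3 \left(- 12 \left(3 \left(e^{y} - \sin{\left(2 x \right)}\right) e^{y} + 1\right) \cos{\left(2 x \right)} + 3 \left(e^{y} - 16 \cos^{2}{\left(2 x \right)}\right) e^{y} + 1\right) e^{- y}}{2} ≠ 0, so u is not a solution.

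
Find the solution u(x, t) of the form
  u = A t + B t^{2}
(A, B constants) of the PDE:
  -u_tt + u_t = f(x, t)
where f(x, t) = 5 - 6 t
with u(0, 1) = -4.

Answer: u(x, t) = - 3 t^{2} - t

Derivation:
Substitute the ansatz u = A t + B t^{2} into the left-hand side.
Derivatives of the ansatz:
  u_tt = 2 B
  u_t = A + 2 B t
Term by term:
  -u_tt = - 2 B
  u_t = A + 2 B t
So the left-hand side equals
  A + 2 B t - 2 B
This must equal f(x, t) = 5 - 6 t identically.
Matching coefficients of the independent functions:
  [constant term]:  A - 2 B = 5
  [t]:  2 B = -6
Solving: A = -1, B = -3.
Check against the point condition:
  u(0, 1) = -4  ⟹  A + B = -4  ✓
Hence u(x, t) = - 3 t^{2} - t.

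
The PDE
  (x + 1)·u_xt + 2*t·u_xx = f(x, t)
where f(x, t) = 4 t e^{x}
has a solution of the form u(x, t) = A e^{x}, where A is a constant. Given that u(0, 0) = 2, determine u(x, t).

Substitute the ansatz u = A e^{x} into the left-hand side.
Derivatives of the ansatz:
  u_xt = 0
  u_xx = A e^{x}
Term by term:
  (x + 1)·u_xt = 0
  2*t·u_xx = 2 A t e^{x}
So the left-hand side equals
  2 A t e^{x}
This must equal f(x, t) = 4 t e^{x} identically.
Matching coefficients of the independent functions:
  [t e^{x}]:  2 A = 4
Solving: A = 2.
Check against the point condition:
  u(0, 0) = 2  ⟹  A = 2  ✓
Hence u(x, t) = 2 e^{x}.

Answer: u(x, t) = 2 e^{x}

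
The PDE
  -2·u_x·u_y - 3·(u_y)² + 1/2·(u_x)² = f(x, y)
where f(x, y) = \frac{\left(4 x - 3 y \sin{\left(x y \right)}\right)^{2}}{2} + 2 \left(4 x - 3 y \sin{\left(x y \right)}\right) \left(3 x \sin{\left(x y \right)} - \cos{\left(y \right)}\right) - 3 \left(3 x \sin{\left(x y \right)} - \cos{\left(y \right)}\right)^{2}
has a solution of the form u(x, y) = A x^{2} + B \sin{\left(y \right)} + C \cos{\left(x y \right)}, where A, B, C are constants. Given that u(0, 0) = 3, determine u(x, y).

Substitute the ansatz u = A x^{2} + B \sin{\left(y \right)} + C \cos{\left(x y \right)} into the left-hand side.
Derivatives of the ansatz:
  u_x = 2 A x - C y \sin{\left(x y \right)}
  u_y = B \cos{\left(y \right)} - C x \sin{\left(x y \right)}
Term by term:
  -2·u_x·u_y = - 4 A B x \cos{\left(y \right)} + 4 A C x^{2} \sin{\left(x y \right)} + 2 B C y \sin{\left(x y \right)} \cos{\left(y \right)} - 2 C^{2} x y \sin^{2}{\left(x y \right)}
  -3·(u_y)² = - 3 B^{2} \cos^{2}{\left(y \right)} + 6 B C x \sin{\left(x y \right)} \cos{\left(y \right)} - 3 C^{2} x^{2} \sin^{2}{\left(x y \right)}
  1/2·(u_x)² = 2 A^{2} x^{2} - 2 A C x y \sin{\left(x y \right)} + \frac{C^{2} y^{2} \sin^{2}{\left(x y \right)}}{2}
So the left-hand side equals
  2 A^{2} x^{2} - 4 A B x \cos{\left(y \right)} + 4 A C x^{2} \sin{\left(x y \right)} - 2 A C x y \sin{\left(x y \right)} - 3 B^{2} \cos^{2}{\left(y \right)} + 6 B C x \sin{\left(x y \right)} \cos{\left(y \right)} + 2 B C y \sin{\left(x y \right)} \cos{\left(y \right)} - 3 C^{2} x^{2} \sin^{2}{\left(x y \right)} - 2 C^{2} x y \sin^{2}{\left(x y \right)} + \frac{C^{2} y^{2} \sin^{2}{\left(x y \right)}}{2}
This must equal f(x, y) identically; expanded, f = - 27 x^{2} \sin^{2}{\left(x y \right)} + 24 x^{2} \sin{\left(x y \right)} + 8 x^{2} - 18 x y \sin^{2}{\left(x y \right)} - 12 x y \sin{\left(x y \right)} + 18 x \sin{\left(x y \right)} \cos{\left(y \right)} - 8 x \cos{\left(y \right)} + \frac{9 y^{2} \sin^{2}{\left(x y \right)}}{2} + 6 y \sin{\left(x y \right)} \cos{\left(y \right)} - 3 \cos^{2}{\left(y \right)}.
Matching coefficients of the independent functions:
  [x^{2}]:  2 A^{2} = 8
  [x \cos{\left(y \right)}]:  - 4 A B = -8
  [x^{2} \sin{\left(x y \right)}]:  4 A C = 24
  [x^{2} \sin^{2}{\left(x y \right)}]:  - 3 C^{2} = -27
  [y^{2} \sin^{2}{\left(x y \right)}]:  \frac{C^{2}}{2} = \frac{9}{2}
  [x y \sin{\left(x y \right)}]:  - 2 A C = -12
  [x y \sin^{2}{\left(x y \right)}]:  - 2 C^{2} = -18
  [x \sin{\left(x y \right)} \cos{\left(y \right)}]:  6 B C = 18
  [y \sin{\left(x y \right)} \cos{\left(y \right)}]:  2 B C = 6
  [\cos^{2}{\left(y \right)}]:  - 3 B^{2} = -3
These equations allow (A, B, C) = (-2, -1, -3) or (2, 1, 3).
Impose the point condition(s):
  u(0, 0) = 3  ⟹  C = 3
Only A = 2, B = 1, C = 3 satisfies everything.
Hence u(x, y) = 2 x^{2} + \sin{\left(y \right)} + 3 \cos{\left(x y \right)}.

Answer: u(x, y) = 2 x^{2} + \sin{\left(y \right)} + 3 \cos{\left(x y \right)}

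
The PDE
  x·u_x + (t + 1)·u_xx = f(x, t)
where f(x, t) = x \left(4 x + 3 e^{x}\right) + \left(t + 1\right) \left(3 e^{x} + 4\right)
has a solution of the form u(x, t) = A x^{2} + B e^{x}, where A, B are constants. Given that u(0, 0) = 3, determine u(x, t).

Answer: u(x, t) = 2 x^{2} + 3 e^{x}

Derivation:
Substitute the ansatz u = A x^{2} + B e^{x} into the left-hand side.
Derivatives of the ansatz:
  u_x = 2 A x + B e^{x}
  u_xx = 2 A + B e^{x}
Term by term:
  x·u_x = 2 A x^{2} + B x e^{x}
  (t + 1)·u_xx = 2 A t + 2 A + B t e^{x} + B e^{x}
So the left-hand side equals
  2 A t + 2 A x^{2} + 2 A + B t e^{x} + B x e^{x} + B e^{x}
This must equal f(x, t) identically; expanded, f = 3 t e^{x} + 4 t + 4 x^{2} + 3 x e^{x} + 3 e^{x} + 4.
Matching coefficients of the independent functions:
  [constant term, t, x^{2}]:  2 A = 4
  [t e^{x}, x e^{x}, e^{x}]:  B = 3
Solving: A = 2, B = 3.
Check against the point condition:
  u(0, 0) = 3  ⟹  B = 3  ✓
Hence u(x, t) = 2 x^{2} + 3 e^{x}.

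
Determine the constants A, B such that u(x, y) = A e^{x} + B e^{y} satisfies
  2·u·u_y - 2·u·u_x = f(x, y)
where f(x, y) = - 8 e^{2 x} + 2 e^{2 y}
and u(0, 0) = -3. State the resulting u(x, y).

Substitute the ansatz u = A e^{x} + B e^{y} into the left-hand side.
Derivatives of the ansatz:
  u_y = B e^{y}
  u_x = A e^{x}
Term by term:
  2·u·u_y = 2 A B e^{x} e^{y} + 2 B^{2} e^{2 y}
  -2·u·u_x = - 2 A^{2} e^{2 x} - 2 A B e^{x} e^{y}
So the left-hand side equals
  - 2 A^{2} e^{2 x} + 2 B^{2} e^{2 y}
This must equal f(x, y) = - 8 e^{2 x} + 2 e^{2 y} identically.
Matching coefficients of the independent functions:
  [e^{2 x}]:  - 2 A^{2} = -8
  [e^{2 y}]:  2 B^{2} = 2
These equations allow (A, B) = (-2, -1) or (-2, 1) or (2, -1) or (2, 1).
Impose the point condition(s):
  u(0, 0) = -3  ⟹  A + B = -3
Only A = -2, B = -1 satisfies everything.
Hence u(x, y) = - 2 e^{x} - e^{y}.

Answer: u(x, y) = - 2 e^{x} - e^{y}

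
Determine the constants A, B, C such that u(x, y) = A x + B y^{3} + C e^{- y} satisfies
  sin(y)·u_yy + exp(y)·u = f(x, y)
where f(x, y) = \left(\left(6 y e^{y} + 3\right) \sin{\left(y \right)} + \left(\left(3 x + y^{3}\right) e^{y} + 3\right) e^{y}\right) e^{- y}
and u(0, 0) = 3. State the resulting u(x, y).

Substitute the ansatz u = A x + B y^{3} + C e^{- y} into the left-hand side.
Derivatives of the ansatz:
  u_yy = 6 B y + C e^{- y}
Term by term:
  sin(y)·u_yy = 6 B y \sin{\left(y \right)} + C e^{- y} \sin{\left(y \right)}
  exp(y)·u = A x e^{y} + B y^{3} e^{y} + C
So the left-hand side equals
  A x e^{y} + B y^{3} e^{y} + 6 B y \sin{\left(y \right)} + C + C e^{- y} \sin{\left(y \right)}
This must equal f(x, y) identically; expanded, f = 3 x e^{y} + y^{3} e^{y} + 6 y \sin{\left(y \right)} + 3 + 3 e^{- y} \sin{\left(y \right)}.
Matching coefficients of the independent functions:
  [constant term, e^{- y} \sin{\left(y \right)}]:  C = 3
  [x e^{y}]:  A = 3
  [y \sin{\left(y \right)}]:  6 B = 6
  [y^{3} e^{y}]:  B = 1
Solving: A = 3, B = 1, C = 3.
Check against the point condition:
  u(0, 0) = 3  ⟹  C = 3  ✓
Hence u(x, y) = 3 x + y^{3} + 3 e^{- y}.

Answer: u(x, y) = 3 x + y^{3} + 3 e^{- y}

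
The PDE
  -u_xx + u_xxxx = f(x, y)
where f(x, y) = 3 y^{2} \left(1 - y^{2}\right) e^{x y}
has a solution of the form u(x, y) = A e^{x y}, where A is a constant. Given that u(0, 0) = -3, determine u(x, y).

Substitute the ansatz u = A e^{x y} into the left-hand side.
Derivatives of the ansatz:
  u_xx = A y^{2} e^{x y}
  u_xxxx = A y^{4} e^{x y}
Term by term:
  -u_xx = - A y^{2} e^{x y}
  u_xxxx = A y^{4} e^{x y}
So the left-hand side equals
  A y^{4} e^{x y} - A y^{2} e^{x y}
This must equal f(x, y) identically; expanded, f = - 3 y^{4} e^{x y} + 3 y^{2} e^{x y}.
Matching coefficients of the independent functions:
  [y^{2} e^{x y}]:  - A = 3
  [y^{4} e^{x y}]:  A = -3
Solving: A = -3.
Check against the point condition:
  u(0, 0) = -3  ⟹  A = -3  ✓
Hence u(x, y) = - 3 e^{x y}.

Answer: u(x, y) = - 3 e^{x y}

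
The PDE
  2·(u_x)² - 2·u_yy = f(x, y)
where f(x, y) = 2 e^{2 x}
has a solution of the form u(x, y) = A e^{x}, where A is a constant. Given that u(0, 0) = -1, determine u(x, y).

Substitute the ansatz u = A e^{x} into the left-hand side.
Derivatives of the ansatz:
  u_x = A e^{x}
  u_yy = 0
Term by term:
  2·(u_x)² = 2 A^{2} e^{2 x}
  -2·u_yy = 0
So the left-hand side equals
  2 A^{2} e^{2 x}
This must equal f(x, y) = 2 e^{2 x} identically.
Matching coefficients of the independent functions:
  [e^{2 x}]:  2 A^{2} = 2
These equations allow (A) = (-1) or (1).
Impose the point condition(s):
  u(0, 0) = -1  ⟹  A = -1
Only A = -1 satisfies everything.
Hence u(x, y) = - e^{x}.

Answer: u(x, y) = - e^{x}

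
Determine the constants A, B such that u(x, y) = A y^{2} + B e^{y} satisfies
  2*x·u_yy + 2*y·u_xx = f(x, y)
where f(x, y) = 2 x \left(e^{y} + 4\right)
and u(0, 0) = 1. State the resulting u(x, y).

Answer: u(x, y) = 2 y^{2} + e^{y}

Derivation:
Substitute the ansatz u = A y^{2} + B e^{y} into the left-hand side.
Derivatives of the ansatz:
  u_yy = 2 A + B e^{y}
  u_xx = 0
Term by term:
  2*x·u_yy = 4 A x + 2 B x e^{y}
  2*y·u_xx = 0
So the left-hand side equals
  4 A x + 2 B x e^{y}
This must equal f(x, y) = 2 x \left(e^{y} + 4\right) identically.
Matching coefficients of the independent functions:
  [x]:  4 A = 8
  [x e^{y}]:  2 B = 2
Solving: A = 2, B = 1.
Check against the point condition:
  u(0, 0) = 1  ⟹  B = 1  ✓
Hence u(x, y) = 2 y^{2} + e^{y}.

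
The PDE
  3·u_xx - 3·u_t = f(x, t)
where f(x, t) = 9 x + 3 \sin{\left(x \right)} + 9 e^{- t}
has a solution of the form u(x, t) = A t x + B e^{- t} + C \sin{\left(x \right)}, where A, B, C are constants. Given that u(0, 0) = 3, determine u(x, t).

Substitute the ansatz u = A t x + B e^{- t} + C \sin{\left(x \right)} into the left-hand side.
Derivatives of the ansatz:
  u_xx = - C \sin{\left(x \right)}
  u_t = A x - B e^{- t}
Term by term:
  3·u_xx = - 3 C \sin{\left(x \right)}
  -3·u_t = - 3 A x + 3 B e^{- t}
So the left-hand side equals
  - 3 A x + 3 B e^{- t} - 3 C \sin{\left(x \right)}
This must equal f(x, t) = 9 x + 3 \sin{\left(x \right)} + 9 e^{- t} identically.
Matching coefficients of the independent functions:
  [x]:  - 3 A = 9
  [e^{- t}]:  3 B = 9
  [\sin{\left(x \right)}]:  - 3 C = 3
Solving: A = -3, B = 3, C = -1.
Check against the point condition:
  u(0, 0) = 3  ⟹  B = 3  ✓
Hence u(x, t) = - 3 t x - \sin{\left(x \right)} + 3 e^{- t}.

Answer: u(x, t) = - 3 t x - \sin{\left(x \right)} + 3 e^{- t}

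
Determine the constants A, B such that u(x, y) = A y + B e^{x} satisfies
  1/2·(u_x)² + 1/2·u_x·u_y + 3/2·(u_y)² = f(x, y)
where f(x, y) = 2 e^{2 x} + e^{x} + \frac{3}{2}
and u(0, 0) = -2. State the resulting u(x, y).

Answer: u(x, y) = - y - 2 e^{x}

Derivation:
Substitute the ansatz u = A y + B e^{x} into the left-hand side.
Derivatives of the ansatz:
  u_x = B e^{x}
  u_y = A
Term by term:
  1/2·(u_x)² = \frac{B^{2} e^{2 x}}{2}
  1/2·u_x·u_y = \frac{A B e^{x}}{2}
  3/2·(u_y)² = \frac{3 A^{2}}{2}
So the left-hand side equals
  \frac{3 A^{2}}{2} + \frac{A B e^{x}}{2} + \frac{B^{2} e^{2 x}}{2}
This must equal f(x, y) = 2 e^{2 x} + e^{x} + \frac{3}{2} identically.
Matching coefficients of the independent functions:
  [constant term]:  \frac{3 A^{2}}{2} = \frac{3}{2}
  [e^{x}]:  \frac{A B}{2} = 1
  [e^{2 x}]:  \frac{B^{2}}{2} = 2
These equations allow (A, B) = (-1, -2) or (1, 2).
Impose the point condition(s):
  u(0, 0) = -2  ⟹  B = -2
Only A = -1, B = -2 satisfies everything.
Hence u(x, y) = - y - 2 e^{x}.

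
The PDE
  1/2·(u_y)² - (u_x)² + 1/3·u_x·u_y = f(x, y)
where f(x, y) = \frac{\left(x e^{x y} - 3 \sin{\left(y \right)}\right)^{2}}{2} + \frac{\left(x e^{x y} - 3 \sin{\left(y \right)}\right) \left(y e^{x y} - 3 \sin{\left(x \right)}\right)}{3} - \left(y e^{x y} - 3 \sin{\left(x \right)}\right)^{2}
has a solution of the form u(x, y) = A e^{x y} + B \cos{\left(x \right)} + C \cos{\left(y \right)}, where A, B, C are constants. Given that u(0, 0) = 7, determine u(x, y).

Answer: u(x, y) = e^{x y} + 3 \cos{\left(x \right)} + 3 \cos{\left(y \right)}

Derivation:
Substitute the ansatz u = A e^{x y} + B \cos{\left(x \right)} + C \cos{\left(y \right)} into the left-hand side.
Derivatives of the ansatz:
  u_y = A x e^{x y} - C \sin{\left(y \right)}
  u_x = A y e^{x y} - B \sin{\left(x \right)}
Term by term:
  1/2·(u_y)² = \frac{A^{2} x^{2} e^{2 x y}}{2} - A C x e^{x y} \sin{\left(y \right)} + \frac{C^{2} \sin^{2}{\left(y \right)}}{2}
  -(u_x)² = - A^{2} y^{2} e^{2 x y} + 2 A B y e^{x y} \sin{\left(x \right)} - B^{2} \sin^{2}{\left(x \right)}
  1/3·u_x·u_y = \frac{A^{2} x y e^{2 x y}}{3} - \frac{A B x e^{x y} \sin{\left(x \right)}}{3} - \frac{A C y e^{x y} \sin{\left(y \right)}}{3} + \frac{B C \sin{\left(x \right)} \sin{\left(y \right)}}{3}
So the left-hand side equals
  \frac{A^{2} x^{2} e^{2 x y}}{2} + \frac{A^{2} x y e^{2 x y}}{3} - A^{2} y^{2} e^{2 x y} - \frac{A B x e^{x y} \sin{\left(x \right)}}{3} + 2 A B y e^{x y} \sin{\left(x \right)} - A C x e^{x y} \sin{\left(y \right)} - \frac{A C y e^{x y} \sin{\left(y \right)}}{3} - B^{2} \sin^{2}{\left(x \right)} + \frac{B C \sin{\left(x \right)} \sin{\left(y \right)}}{3} + \frac{C^{2} \sin^{2}{\left(y \right)}}{2}
This must equal f(x, y) identically; expanded, f = \frac{x^{2} e^{2 x y}}{2} + \frac{x y e^{2 x y}}{3} - x e^{x y} \sin{\left(x \right)} - 3 x e^{x y} \sin{\left(y \right)} - y^{2} e^{2 x y} + 6 y e^{x y} \sin{\left(x \right)} - y e^{x y} \sin{\left(y \right)} - 9 \sin^{2}{\left(x \right)} + 3 \sin{\left(x \right)} \sin{\left(y \right)} + \frac{9 \sin^{2}{\left(y \right)}}{2}.
Matching coefficients of the independent functions:
  [x^{2} e^{2 x y}]:  \frac{A^{2}}{2} = \frac{1}{2}
  [y^{2} e^{2 x y}]:  - A^{2} = -1
  [\sin{\left(x \right)} \sin{\left(y \right)}]:  \frac{B C}{3} = 3
  [x y e^{2 x y}]:  \frac{A^{2}}{3} = \frac{1}{3}
  [x e^{x y} \sin{\left(x \right)}]:  - \frac{A B}{3} = -1
  [x e^{x y} \sin{\left(y \right)}]:  - A C = -3
  [y e^{x y} \sin{\left(x \right)}]:  2 A B = 6
  [y e^{x y} \sin{\left(y \right)}]:  - \frac{A C}{3} = -1
  [\sin^{2}{\left(x \right)}]:  - B^{2} = -9
  [\sin^{2}{\left(y \right)}]:  \frac{C^{2}}{2} = \frac{9}{2}
These equations allow (A, B, C) = (-1, -3, -3) or (1, 3, 3).
Impose the point condition(s):
  u(0, 0) = 7  ⟹  A + B + C = 7
Only A = 1, B = 3, C = 3 satisfies everything.
Hence u(x, y) = e^{x y} + 3 \cos{\left(x \right)} + 3 \cos{\left(y \right)}.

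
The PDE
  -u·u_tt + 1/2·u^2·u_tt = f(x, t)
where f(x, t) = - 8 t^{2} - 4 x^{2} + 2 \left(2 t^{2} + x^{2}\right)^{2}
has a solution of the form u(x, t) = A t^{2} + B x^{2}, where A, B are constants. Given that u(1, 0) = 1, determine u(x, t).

Substitute the ansatz u = A t^{2} + B x^{2} into the left-hand side.
Derivatives of the ansatz:
  u_tt = 2 A
Term by term:
  -u·u_tt = - 2 A^{2} t^{2} - 2 A B x^{2}
  1/2·u^2·u_tt = A^{3} t^{4} + 2 A^{2} B t^{2} x^{2} + A B^{2} x^{4}
So the left-hand side equals
  A^{3} t^{4} + 2 A^{2} B t^{2} x^{2} - 2 A^{2} t^{2} + A B^{2} x^{4} - 2 A B x^{2}
This must equal f(x, t) identically; expanded, f = 8 t^{4} + 8 t^{2} x^{2} - 8 t^{2} + 2 x^{4} - 4 x^{2}.
Matching coefficients of the independent functions:
  [t^{2}]:  - 2 A^{2} = -8
  [t^{4}]:  A^{3} = 8
  [x^{2}]:  - 2 A B = -4
  [x^{4}]:  A B^{2} = 2
  [t^{2} x^{2}]:  2 A^{2} B = 8
Solving: A = 2, B = 1.
Check against the point condition:
  u(1, 0) = 1  ⟹  B = 1  ✓
Hence u(x, t) = 2 t^{2} + x^{2}.

Answer: u(x, t) = 2 t^{2} + x^{2}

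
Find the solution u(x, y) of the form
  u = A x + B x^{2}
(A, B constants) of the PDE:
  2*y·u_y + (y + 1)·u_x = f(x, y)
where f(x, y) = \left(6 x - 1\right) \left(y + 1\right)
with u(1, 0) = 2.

Substitute the ansatz u = A x + B x^{2} into the left-hand side.
Derivatives of the ansatz:
  u_y = 0
  u_x = A + 2 B x
Term by term:
  2*y·u_y = 0
  (y + 1)·u_x = A y + A + 2 B x y + 2 B x
So the left-hand side equals
  A y + A + 2 B x y + 2 B x
This must equal f(x, y) identically; expanded, f = 6 x y + 6 x - y - 1.
Matching coefficients of the independent functions:
  [constant term, y]:  A = -1
  [x, x y]:  2 B = 6
Solving: A = -1, B = 3.
Check against the point condition:
  u(1, 0) = 2  ⟹  A + B = 2  ✓
Hence u(x, y) = 3 x^{2} - x.

Answer: u(x, y) = 3 x^{2} - x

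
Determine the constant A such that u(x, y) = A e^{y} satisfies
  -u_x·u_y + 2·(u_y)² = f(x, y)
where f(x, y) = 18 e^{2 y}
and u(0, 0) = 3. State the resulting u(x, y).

Substitute the ansatz u = A e^{y} into the left-hand side.
Derivatives of the ansatz:
  u_x = 0
  u_y = A e^{y}
Term by term:
  -u_x·u_y = 0
  2·(u_y)² = 2 A^{2} e^{2 y}
So the left-hand side equals
  2 A^{2} e^{2 y}
This must equal f(x, y) = 18 e^{2 y} identically.
Matching coefficients of the independent functions:
  [e^{2 y}]:  2 A^{2} = 18
These equations allow (A) = (-3) or (3).
Impose the point condition(s):
  u(0, 0) = 3  ⟹  A = 3
Only A = 3 satisfies everything.
Hence u(x, y) = 3 e^{y}.

Answer: u(x, y) = 3 e^{y}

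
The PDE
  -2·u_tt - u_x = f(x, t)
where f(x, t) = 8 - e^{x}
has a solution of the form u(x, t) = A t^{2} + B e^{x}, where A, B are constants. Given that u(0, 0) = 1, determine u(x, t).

Substitute the ansatz u = A t^{2} + B e^{x} into the left-hand side.
Derivatives of the ansatz:
  u_tt = 2 A
  u_x = B e^{x}
Term by term:
  -2·u_tt = - 4 A
  -u_x = - B e^{x}
So the left-hand side equals
  - 4 A - B e^{x}
This must equal f(x, t) = 8 - e^{x} identically.
Matching coefficients of the independent functions:
  [constant term]:  - 4 A = 8
  [e^{x}]:  - B = -1
Solving: A = -2, B = 1.
Check against the point condition:
  u(0, 0) = 1  ⟹  B = 1  ✓
Hence u(x, t) = - 2 t^{2} + e^{x}.

Answer: u(x, t) = - 2 t^{2} + e^{x}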